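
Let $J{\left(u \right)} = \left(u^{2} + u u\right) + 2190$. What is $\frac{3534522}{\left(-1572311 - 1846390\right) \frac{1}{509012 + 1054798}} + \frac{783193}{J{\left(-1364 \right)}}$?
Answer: $- \frac{6859739605016217649}{4242815342194} \approx -1.6168 \cdot 10^{6}$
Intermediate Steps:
$J{\left(u \right)} = 2190 + 2 u^{2}$ ($J{\left(u \right)} = \left(u^{2} + u^{2}\right) + 2190 = 2 u^{2} + 2190 = 2190 + 2 u^{2}$)
$\frac{3534522}{\left(-1572311 - 1846390\right) \frac{1}{509012 + 1054798}} + \frac{783193}{J{\left(-1364 \right)}} = \frac{3534522}{\left(-1572311 - 1846390\right) \frac{1}{509012 + 1054798}} + \frac{783193}{2190 + 2 \left(-1364\right)^{2}} = \frac{3534522}{\left(-3418701\right) \frac{1}{1563810}} + \frac{783193}{2190 + 2 \cdot 1860496} = \frac{3534522}{\left(-3418701\right) \frac{1}{1563810}} + \frac{783193}{2190 + 3720992} = \frac{3534522}{- \frac{1139567}{521270}} + \frac{783193}{3723182} = 3534522 \left(- \frac{521270}{1139567}\right) + 783193 \cdot \frac{1}{3723182} = - \frac{1842440282940}{1139567} + \frac{783193}{3723182} = - \frac{6859739605016217649}{4242815342194}$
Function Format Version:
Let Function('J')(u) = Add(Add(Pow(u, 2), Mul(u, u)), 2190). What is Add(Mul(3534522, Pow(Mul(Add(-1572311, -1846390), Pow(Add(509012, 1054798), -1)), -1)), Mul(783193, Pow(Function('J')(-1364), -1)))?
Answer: Rational(-6859739605016217649, 4242815342194) ≈ -1.6168e+6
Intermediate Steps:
Function('J')(u) = Add(2190, Mul(2, Pow(u, 2))) (Function('J')(u) = Add(Add(Pow(u, 2), Pow(u, 2)), 2190) = Add(Mul(2, Pow(u, 2)), 2190) = Add(2190, Mul(2, Pow(u, 2))))
Add(Mul(3534522, Pow(Mul(Add(-1572311, -1846390), Pow(Add(509012, 1054798), -1)), -1)), Mul(783193, Pow(Function('J')(-1364), -1))) = Add(Mul(3534522, Pow(Mul(Add(-1572311, -1846390), Pow(Add(509012, 1054798), -1)), -1)), Mul(783193, Pow(Add(2190, Mul(2, Pow(-1364, 2))), -1))) = Add(Mul(3534522, Pow(Mul(-3418701, Pow(1563810, -1)), -1)), Mul(783193, Pow(Add(2190, Mul(2, 1860496)), -1))) = Add(Mul(3534522, Pow(Mul(-3418701, Rational(1, 1563810)), -1)), Mul(783193, Pow(Add(2190, 3720992), -1))) = Add(Mul(3534522, Pow(Rational(-1139567, 521270), -1)), Mul(783193, Pow(3723182, -1))) = Add(Mul(3534522, Rational(-521270, 1139567)), Mul(783193, Rational(1, 3723182))) = Add(Rational(-1842440282940, 1139567), Rational(783193, 3723182)) = Rational(-6859739605016217649, 4242815342194)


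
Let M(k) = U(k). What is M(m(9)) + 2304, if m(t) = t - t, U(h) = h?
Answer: 2304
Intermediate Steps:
m(t) = 0
M(k) = k
M(m(9)) + 2304 = 0 + 2304 = 2304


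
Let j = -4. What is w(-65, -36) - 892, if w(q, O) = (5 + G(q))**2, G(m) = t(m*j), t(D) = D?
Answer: 69333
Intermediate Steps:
G(m) = -4*m (G(m) = m*(-4) = -4*m)
w(q, O) = (5 - 4*q)**2
w(-65, -36) - 892 = (-5 + 4*(-65))**2 - 892 = (-5 - 260)**2 - 892 = (-265)**2 - 892 = 70225 - 892 = 69333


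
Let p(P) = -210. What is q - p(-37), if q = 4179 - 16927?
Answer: -12538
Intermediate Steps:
q = -12748
q - p(-37) = -12748 - 1*(-210) = -12748 + 210 = -12538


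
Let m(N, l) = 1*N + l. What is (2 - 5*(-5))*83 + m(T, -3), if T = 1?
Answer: 2239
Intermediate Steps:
m(N, l) = N + l
(2 - 5*(-5))*83 + m(T, -3) = (2 - 5*(-5))*83 + (1 - 3) = (2 + 25)*83 - 2 = 27*83 - 2 = 2241 - 2 = 2239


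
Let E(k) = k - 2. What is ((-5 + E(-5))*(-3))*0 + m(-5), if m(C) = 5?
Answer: 5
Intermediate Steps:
E(k) = -2 + k
((-5 + E(-5))*(-3))*0 + m(-5) = ((-5 + (-2 - 5))*(-3))*0 + 5 = ((-5 - 7)*(-3))*0 + 5 = -12*(-3)*0 + 5 = 36*0 + 5 = 0 + 5 = 5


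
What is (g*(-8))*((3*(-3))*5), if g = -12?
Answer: -4320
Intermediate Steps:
(g*(-8))*((3*(-3))*5) = (-12*(-8))*((3*(-3))*5) = 96*(-9*5) = 96*(-45) = -4320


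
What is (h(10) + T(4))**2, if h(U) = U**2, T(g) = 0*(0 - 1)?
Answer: 10000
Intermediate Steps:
T(g) = 0 (T(g) = 0*(-1) = 0)
(h(10) + T(4))**2 = (10**2 + 0)**2 = (100 + 0)**2 = 100**2 = 10000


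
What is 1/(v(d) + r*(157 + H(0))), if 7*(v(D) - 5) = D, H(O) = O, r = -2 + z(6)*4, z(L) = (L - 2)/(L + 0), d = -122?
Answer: 21/1937 ≈ 0.010842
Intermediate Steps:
z(L) = (-2 + L)/L
r = 2/3 (r = -2 + ((-2 + 6)/6)*4 = -2 + ((1/6)*4)*4 = -2 + (2/3)*4 = -2 + 8/3 = 2/3 ≈ 0.66667)
v(D) = 5 + D/7
1/(v(d) + r*(157 + H(0))) = 1/((5 + (1/7)*(-122)) + 2*(157 + 0)/3) = 1/((5 - 122/7) + (2/3)*157) = 1/(-87/7 + 314/3) = 1/(1937/21) = 21/1937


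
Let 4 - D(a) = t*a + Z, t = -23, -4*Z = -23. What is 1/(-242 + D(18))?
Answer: 4/681 ≈ 0.0058737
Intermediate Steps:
Z = 23/4 (Z = -¼*(-23) = 23/4 ≈ 5.7500)
D(a) = -7/4 + 23*a (D(a) = 4 - (-23*a + 23/4) = 4 - (23/4 - 23*a) = 4 + (-23/4 + 23*a) = -7/4 + 23*a)
1/(-242 + D(18)) = 1/(-242 + (-7/4 + 23*18)) = 1/(-242 + (-7/4 + 414)) = 1/(-242 + 1649/4) = 1/(681/4) = 4/681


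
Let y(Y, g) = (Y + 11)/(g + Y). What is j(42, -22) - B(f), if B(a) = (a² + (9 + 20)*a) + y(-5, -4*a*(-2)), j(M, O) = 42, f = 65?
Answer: -3125026/515 ≈ -6068.0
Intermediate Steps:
y(Y, g) = (11 + Y)/(Y + g)
B(a) = a² + 6/(-5 + 8*a) + 29*a (B(a) = (a² + (9 + 20)*a) + (11 - 5)/(-5 - 4*a*(-2)) = (a² + 29*a) + 6/(-5 + 8*a) = a² + 6/(-5 + 8*a) + 29*a)
j(42, -22) - B(f) = 42 - (6 + 65*(-5 + 8*65)*(29 + 65))/(-5 + 8*65) = 42 - (6 + 65*(-5 + 520)*94)/(-5 + 520) = 42 - (6 + 65*515*94)/515 = 42 - (6 + 3146650)/515 = 42 - 3146656/515 = -3125026/515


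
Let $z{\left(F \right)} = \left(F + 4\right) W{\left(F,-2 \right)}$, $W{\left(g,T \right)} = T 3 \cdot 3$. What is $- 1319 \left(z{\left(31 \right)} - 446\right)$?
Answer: $1419244$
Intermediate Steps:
$W{\left(g,T \right)} = 9 T$ ($W{\left(g,T \right)} = 3 T 3 = 9 T$)
$z{\left(F \right)} = -72 - 18 F$ ($z{\left(F \right)} = \left(F + 4\right) 9 \left(-2\right) = \left(4 + F\right) \left(-18\right) = -72 - 18 F$)
$- 1319 \left(z{\left(31 \right)} - 446\right) = - 1319 \left(\left(-72 - 558\right) - 446\right) = - 1319 \left(-630 - 446\right) = \left(-1319\right) \left(-1076\right) = 1419244$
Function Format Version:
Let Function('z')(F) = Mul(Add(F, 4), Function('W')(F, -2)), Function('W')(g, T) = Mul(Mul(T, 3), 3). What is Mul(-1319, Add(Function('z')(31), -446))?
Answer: 1419244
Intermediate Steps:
Function('W')(g, T) = Mul(9, T) (Function('W')(g, T) = Mul(Mul(3, T), 3) = Mul(9, T))
Function('z')(F) = Add(-72, Mul(-18, F)) (Function('z')(F) = Mul(Add(F, 4), Mul(9, -2)) = Mul(Add(4, F), -18) = Add(-72, Mul(-18, F)))
Mul(-1319, Add(Function('z')(31), -446)) = Mul(-1319, Add(Add(-72, Mul(-18, 31)), -446)) = Mul(-1319, Add(Add(-72, -558), -446)) = Mul(-1319, Add(-630, -446)) = Mul(-1319, -1076) = 1419244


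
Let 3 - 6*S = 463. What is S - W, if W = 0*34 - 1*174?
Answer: 292/3 ≈ 97.333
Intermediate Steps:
W = -174 (W = 0 - 174 = -174)
S = -230/3 (S = ½ - ⅙*463 = ½ - 463/6 = -230/3 ≈ -76.667)
S - W = -230/3 - 1*(-174) = -230/3 + 174 = 292/3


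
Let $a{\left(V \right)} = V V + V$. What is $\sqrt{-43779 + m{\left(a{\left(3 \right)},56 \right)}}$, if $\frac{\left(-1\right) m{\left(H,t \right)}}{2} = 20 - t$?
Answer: $i \sqrt{43707} \approx 209.06 i$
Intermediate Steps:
$a{\left(V \right)} = V + V^{2}$ ($a{\left(V \right)} = V^{2} + V = V + V^{2}$)
$m{\left(H,t \right)} = -40 + 2 t$ ($m{\left(H,t \right)} = - 2 \left(20 - t\right) = -40 + 2 t$)
$\sqrt{-43779 + m{\left(a{\left(3 \right)},56 \right)}} = \sqrt{-43779 + \left(-40 + 2 \cdot 56\right)} = \sqrt{-43779 + \left(-40 + 112\right)} = \sqrt{-43779 + 72} = \sqrt{-43707} = i \sqrt{43707}$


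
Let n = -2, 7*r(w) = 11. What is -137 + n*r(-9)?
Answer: -981/7 ≈ -140.14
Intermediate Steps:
r(w) = 11/7 (r(w) = (1/7)*11 = 11/7)
-137 + n*r(-9) = -137 - 2*11/7 = -137 - 22/7 = -981/7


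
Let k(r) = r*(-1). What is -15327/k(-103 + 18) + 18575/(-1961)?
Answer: -31635122/166685 ≈ -189.79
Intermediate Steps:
k(r) = -r
-15327/k(-103 + 18) + 18575/(-1961) = -15327*(-1/(-103 + 18)) + 18575/(-1961) = -15327/((-1*(-85))) + 18575*(-1/1961) = -15327/85 - 18575/1961 = -31635122/166685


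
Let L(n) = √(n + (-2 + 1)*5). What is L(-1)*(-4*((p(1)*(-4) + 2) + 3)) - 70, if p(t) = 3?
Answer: -70 + 28*I*√6 ≈ -70.0 + 68.586*I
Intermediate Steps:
L(n) = √(-5 + n) (L(n) = √(n - 1*5) = √(n - 5) = √(-5 + n))
L(-1)*(-4*((p(1)*(-4) + 2) + 3)) - 70 = √(-5 - 1)*(-4*((3*(-4) + 2) + 3)) - 70 = √(-6)*(-4*((-12 + 2) + 3)) - 70 = (I*√6)*(-4*(-10 + 3)) - 70 = (I*√6)*(-4*(-7)) - 70 = (I*√6)*28 - 70 = 28*I*√6 - 70 = -70 + 28*I*√6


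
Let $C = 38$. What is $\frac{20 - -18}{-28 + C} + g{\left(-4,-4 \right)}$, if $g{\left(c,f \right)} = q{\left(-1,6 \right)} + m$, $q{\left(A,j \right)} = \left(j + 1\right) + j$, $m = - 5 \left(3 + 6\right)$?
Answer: $- \frac{141}{5} \approx -28.2$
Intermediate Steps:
$m = -45$ ($m = \left(-5\right) 9 = -45$)
$q{\left(A,j \right)} = 1 + 2 j$ ($q{\left(A,j \right)} = \left(1 + j\right) + j = 1 + 2 j$)
$g{\left(c,f \right)} = -32$ ($g{\left(c,f \right)} = \left(1 + 2 \cdot 6\right) - 45 = \left(1 + 12\right) - 45 = 13 - 45 = -32$)
$\frac{20 - -18}{-28 + C} + g{\left(-4,-4 \right)} = \frac{20 - -18}{-28 + 38} - 32 = \frac{20 + 18}{10} - 32 = \frac{1}{10} \cdot 38 - 32 = \frac{19}{5} - 32 = - \frac{141}{5}$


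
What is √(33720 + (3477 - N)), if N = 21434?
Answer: √15763 ≈ 125.55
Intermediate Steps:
√(33720 + (3477 - N)) = √(33720 + (3477 - 1*21434)) = √(33720 + (3477 - 21434)) = √(33720 - 17957) = √15763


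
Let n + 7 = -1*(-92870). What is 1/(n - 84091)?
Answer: 1/8772 ≈ 0.00011400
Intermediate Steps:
n = 92863 (n = -7 - 1*(-92870) = -7 + 92870 = 92863)
1/(n - 84091) = 1/(92863 - 84091) = 1/8772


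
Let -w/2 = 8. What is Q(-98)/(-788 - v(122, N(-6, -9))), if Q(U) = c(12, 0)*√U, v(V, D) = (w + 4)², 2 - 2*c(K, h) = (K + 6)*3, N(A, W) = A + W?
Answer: 91*I*√2/466 ≈ 0.27617*I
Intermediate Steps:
w = -16 (w = -2*8 = -16)
c(K, h) = -8 - 3*K/2 (c(K, h) = 1 - (K + 6)*3/2 = 1 - (6 + K)*3/2 = 1 - (18 + 3*K)/2 = 1 + (-9 - 3*K/2) = -8 - 3*K/2)
v(V, D) = 144 (v(V, D) = (-16 + 4)² = (-12)² = 144)
Q(U) = -26*√U (Q(U) = (-8 - 3/2*12)*√U = (-8 - 18)*√U = -26*√U)
Q(-98)/(-788 - v(122, N(-6, -9))) = (-182*I*√2)/(-788 - 1*144) = (-182*I*√2)/(-788 - 144) = -182*I*√2/(-932) = -182*I*√2*(-1/932) = 91*I*√2/466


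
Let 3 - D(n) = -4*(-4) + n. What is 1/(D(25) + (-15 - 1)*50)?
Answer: -1/838 ≈ -0.0011933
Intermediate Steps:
D(n) = -13 - n (D(n) = 3 - (-4*(-4) + n) = 3 - (16 + n) = 3 + (-16 - n) = -13 - n)
1/(D(25) + (-15 - 1)*50) = 1/((-13 - 1*25) + (-15 - 1)*50) = 1/((-13 - 25) - 16*50) = 1/(-38 - 800) = 1/(-838) = -1/838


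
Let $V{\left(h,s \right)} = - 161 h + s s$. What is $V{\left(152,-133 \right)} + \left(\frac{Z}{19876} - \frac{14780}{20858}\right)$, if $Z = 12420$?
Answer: $- \frac{351510936748}{51821701} \approx -6783.1$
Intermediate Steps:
$V{\left(h,s \right)} = s^{2} - 161 h$ ($V{\left(h,s \right)} = - 161 h + s^{2} = s^{2} - 161 h$)
$V{\left(152,-133 \right)} + \left(\frac{Z}{19876} - \frac{14780}{20858}\right) = \left(\left(-133\right)^{2} - 24472\right) + \left(\frac{12420}{19876} - \frac{14780}{20858}\right) = \left(17689 - 24472\right) + \left(12420 \cdot \frac{1}{19876} - \frac{7390}{10429}\right) = -6783 + \left(\frac{3105}{4969} - \frac{7390}{10429}\right) = -6783 - \frac{4338865}{51821701} = - \frac{351510936748}{51821701}$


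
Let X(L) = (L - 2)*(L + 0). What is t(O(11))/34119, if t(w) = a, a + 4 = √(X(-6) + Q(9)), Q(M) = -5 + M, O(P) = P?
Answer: -4/34119 + 2*√13/34119 ≈ 9.4115e-5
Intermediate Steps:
X(L) = L*(-2 + L) (X(L) = (-2 + L)*L = L*(-2 + L))
a = -4 + 2*√13 (a = -4 + √(-6*(-2 - 6) + (-5 + 9)) = -4 + √(-6*(-8) + 4) = -4 + √(48 + 4) = -4 + √52 = -4 + 2*√13 ≈ 3.2111)
t(w) = -4 + 2*√13
t(O(11))/34119 = (-4 + 2*√13)/34119 = (-4 + 2*√13)*(1/34119) = -4/34119 + 2*√13/34119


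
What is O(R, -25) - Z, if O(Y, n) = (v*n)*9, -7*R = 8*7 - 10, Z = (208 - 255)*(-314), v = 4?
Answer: -15658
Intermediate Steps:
Z = 14758 (Z = -47*(-314) = 14758)
R = -46/7 (R = -(8*7 - 10)/7 = -(56 - 10)/7 = -⅐*46 = -46/7 ≈ -6.5714)
O(Y, n) = 36*n (O(Y, n) = (4*n)*9 = 36*n)
O(R, -25) - Z = 36*(-25) - 1*14758 = -900 - 14758 = -15658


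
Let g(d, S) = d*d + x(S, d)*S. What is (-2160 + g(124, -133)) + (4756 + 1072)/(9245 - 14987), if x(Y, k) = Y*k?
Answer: 6335294978/2871 ≈ 2.2067e+6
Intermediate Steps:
g(d, S) = d**2 + d*S**2 (g(d, S) = d*d + (S*d)*S = d**2 + d*S**2)
(-2160 + g(124, -133)) + (4756 + 1072)/(9245 - 14987) = (-2160 + 124*(124 + (-133)**2)) + (4756 + 1072)/(9245 - 14987) = (-2160 + 124*(124 + 17689)) + 5828/(-5742) = (-2160 + 124*17813) + 5828*(-1/5742) = (-2160 + 2208812) - 2914/2871 = 2206652 - 2914/2871 = 6335294978/2871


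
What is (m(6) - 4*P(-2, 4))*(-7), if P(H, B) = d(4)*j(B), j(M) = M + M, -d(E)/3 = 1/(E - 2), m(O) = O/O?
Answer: -343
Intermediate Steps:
m(O) = 1
d(E) = -3/(-2 + E) (d(E) = -3/(E - 2) = -3/(-2 + E))
j(M) = 2*M
P(H, B) = -3*B (P(H, B) = (-3/(-2 + 4))*(2*B) = (-3/2)*(2*B) = (-3*½)*(2*B) = -3*B)
(m(6) - 4*P(-2, 4))*(-7) = (1 - (-12)*4)*(-7) = (1 - 4*(-12))*(-7) = (1 + 48)*(-7) = 49*(-7) = -343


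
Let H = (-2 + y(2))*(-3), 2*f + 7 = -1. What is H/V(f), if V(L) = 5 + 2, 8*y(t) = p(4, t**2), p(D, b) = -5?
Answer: 9/8 ≈ 1.1250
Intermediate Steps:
y(t) = -5/8 (y(t) = (1/8)*(-5) = -5/8)
f = -4 (f = -7/2 + (1/2)*(-1) = -7/2 - 1/2 = -4)
V(L) = 7
H = 63/8 (H = (-2 - 5/8)*(-3) = -21/8*(-3) = 63/8 ≈ 7.8750)
H/V(f) = (63/8)/7 = (63/8)*(1/7) = 9/8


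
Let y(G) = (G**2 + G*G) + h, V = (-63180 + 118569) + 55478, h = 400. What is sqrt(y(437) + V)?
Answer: sqrt(493205) ≈ 702.29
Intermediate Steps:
V = 110867 (V = 55389 + 55478 = 110867)
y(G) = 400 + 2*G**2 (y(G) = (G**2 + G*G) + 400 = (G**2 + G**2) + 400 = 2*G**2 + 400 = 400 + 2*G**2)
sqrt(y(437) + V) = sqrt((400 + 2*437**2) + 110867) = sqrt((400 + 2*190969) + 110867) = sqrt((400 + 381938) + 110867) = sqrt(382338 + 110867) = sqrt(493205)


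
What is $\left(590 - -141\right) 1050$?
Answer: $767550$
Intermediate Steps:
$\left(590 - -141\right) 1050 = \left(590 + \left(-243 + 384\right)\right) 1050 = \left(590 + 141\right) 1050 = 731 \cdot 1050 = 767550$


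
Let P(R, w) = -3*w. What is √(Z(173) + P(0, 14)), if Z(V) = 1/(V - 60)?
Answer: I*√536185/113 ≈ 6.4801*I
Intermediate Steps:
Z(V) = 1/(-60 + V)
√(Z(173) + P(0, 14)) = √(1/(-60 + 173) - 3*14) = √(1/113 - 42) = √(-4745/113) = I*√536185/113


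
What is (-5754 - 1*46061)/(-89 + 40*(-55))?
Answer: 51815/2289 ≈ 22.637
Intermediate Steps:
(-5754 - 1*46061)/(-89 + 40*(-55)) = (-5754 - 46061)/(-89 - 2200) = -51815/(-2289) = -51815*(-1/2289) = 51815/2289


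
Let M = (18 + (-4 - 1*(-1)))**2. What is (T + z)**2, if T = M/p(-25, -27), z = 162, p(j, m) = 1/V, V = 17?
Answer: 15896169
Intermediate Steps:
M = 225 (M = (18 + (-4 + 1))**2 = (18 - 3)**2 = 15**2 = 225)
p(j, m) = 1/17
T = 3825 (T = 225/(1/17) = 225*17 = 3825)
(T + z)**2 = (3825 + 162)**2 = 3987**2 = 15896169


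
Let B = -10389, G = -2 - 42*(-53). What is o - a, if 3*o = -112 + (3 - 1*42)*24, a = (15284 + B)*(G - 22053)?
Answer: 291187817/3 ≈ 9.7063e+7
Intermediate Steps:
G = 2224 (G = -2 + 2226 = 2224)
a = -97062955 (a = (15284 - 10389)*(2224 - 22053) = 4895*(-19829) = -97062955)
o = -1048/3 (o = (-112 + (3 - 1*42)*24)/3 = (-112 + (3 - 42)*24)/3 = (-112 - 39*24)/3 = (-112 - 936)/3 = (⅓)*(-1048) = -1048/3 ≈ -349.33)
o - a = -1048/3 - 1*(-97062955) = -1048/3 + 97062955 = 291187817/3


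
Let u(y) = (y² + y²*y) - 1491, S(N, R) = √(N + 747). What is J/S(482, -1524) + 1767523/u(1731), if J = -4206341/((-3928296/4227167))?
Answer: 1767523/5189695761 + 17780905865947*√1229/4827875784 ≈ 1.2911e+5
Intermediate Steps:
S(N, R) = √(747 + N)
u(y) = -1491 + y² + y³ (u(y) = (y² + y³) - 1491 = -1491 + y² + y³)
J = 17780905865947/3928296 (J = -4206341/((-3928296*1/4227167)) = -4206341/(-3928296/4227167) = -4206341*(-4227167/3928296) = 17780905865947/3928296 ≈ 4.5264e+6)
J/S(482, -1524) + 1767523/u(1731) = 17780905865947/(3928296*(√(747 + 482))) + 1767523/(-1491 + 1731² + 1731³) = 17780905865947/(3928296*(√1229)) + 1767523/(-1491 + 2996361 + 5186700891) = 17780905865947*(√1229/1229)/3928296 + 1767523/5189695761 = 17780905865947*√1229/4827875784 + 1767523*(1/5189695761) = 17780905865947*√1229/4827875784 + 1767523/5189695761 = 1767523/5189695761 + 17780905865947*√1229/4827875784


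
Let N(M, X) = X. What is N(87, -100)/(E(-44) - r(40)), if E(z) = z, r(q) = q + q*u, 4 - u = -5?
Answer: 25/111 ≈ 0.22523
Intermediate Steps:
u = 9 (u = 4 - 1*(-5) = 4 + 5 = 9)
r(q) = 10*q (r(q) = q + q*9 = q + 9*q = 10*q)
N(87, -100)/(E(-44) - r(40)) = -100/(-44 - 10*40) = -100/(-44 - 1*400) = -100/(-44 - 400) = -100/(-444) = -100*(-1/444) = 25/111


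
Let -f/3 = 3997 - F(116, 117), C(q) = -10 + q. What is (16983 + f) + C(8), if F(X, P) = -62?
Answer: 4804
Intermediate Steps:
f = -12177 (f = -3*(3997 - 1*(-62)) = -3*(3997 + 62) = -3*4059 = -12177)
(16983 + f) + C(8) = (16983 - 12177) + (-10 + 8) = 4806 - 2 = 4804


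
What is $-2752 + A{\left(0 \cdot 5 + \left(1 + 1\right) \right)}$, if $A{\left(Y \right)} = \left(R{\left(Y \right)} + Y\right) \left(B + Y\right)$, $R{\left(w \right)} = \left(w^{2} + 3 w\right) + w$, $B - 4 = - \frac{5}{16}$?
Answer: $- \frac{21379}{8} \approx -2672.4$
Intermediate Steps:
$B = \frac{59}{16}$ ($B = 4 - \frac{5}{16} = \frac{59}{16} \approx 3.6875$)
$R{\left(w \right)} = w^{2} + 4 w$
$A{\left(Y \right)} = \left(\frac{59}{16} + Y\right) \left(Y + Y \left(4 + Y\right)\right)$ ($A{\left(Y \right)} = \left(Y \left(4 + Y\right) + Y\right) \left(\frac{59}{16} + Y\right) = \left(Y + Y \left(4 + Y\right)\right) \left(\frac{59}{16} + Y\right) = \left(\frac{59}{16} + Y\right) \left(Y + Y \left(4 + Y\right)\right)$)
$-2752 + A{\left(0 \cdot 5 + \left(1 + 1\right) \right)} = -2752 + \frac{\left(0 \cdot 5 + \left(1 + 1\right)\right) \left(295 + 16 \left(0 \cdot 5 + \left(1 + 1\right)\right)^{2} + 139 \left(0 \cdot 5 + \left(1 + 1\right)\right)\right)}{16} = -2752 + \frac{\left(0 + 2\right) \left(295 + 16 \left(0 + 2\right)^{2} + 139 \left(0 + 2\right)\right)}{16} = -2752 + \frac{1}{16} \cdot 2 \left(295 + 16 \cdot 2^{2} + 139 \cdot 2\right) = -2752 + \frac{1}{16} \cdot 2 \left(295 + 16 \cdot 4 + 278\right) = -2752 + \frac{1}{16} \cdot 2 \left(295 + 64 + 278\right) = -2752 + \frac{1}{16} \cdot 2 \cdot 637 = -2752 + \frac{637}{8} = - \frac{21379}{8}$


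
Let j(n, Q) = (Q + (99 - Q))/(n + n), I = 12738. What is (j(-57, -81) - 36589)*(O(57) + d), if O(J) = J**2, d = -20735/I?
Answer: -5228595819655/44004 ≈ -1.1882e+8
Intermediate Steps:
d = -1885/1158 (d = -20735/12738 = -20735*1/12738 = -1885/1158 ≈ -1.6278)
j(n, Q) = 99/(2*n) (j(n, Q) = 99/((2*n)) = 99*(1/(2*n)) = 99/(2*n))
(j(-57, -81) - 36589)*(O(57) + d) = ((99/2)/(-57) - 36589)*(57**2 - 1885/1158) = ((99/2)*(-1/57) - 36589)*(3249 - 1885/1158) = (-33/38 - 36589)*(3760457/1158) = -1390415/38*3760457/1158 = -5228595819655/44004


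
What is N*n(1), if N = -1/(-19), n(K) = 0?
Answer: 0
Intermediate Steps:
N = 1/19 (N = -1*(-1/19) = 1/19 ≈ 0.052632)
N*n(1) = (1/19)*0 = 0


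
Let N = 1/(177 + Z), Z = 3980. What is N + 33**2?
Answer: 4526974/4157 ≈ 1089.0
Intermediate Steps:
N = 1/4157 (N = 1/(177 + 3980) = 1/4157 ≈ 0.00024056)
N + 33**2 = 1/4157 + 33**2 = 1/4157 + 1089 = 4526974/4157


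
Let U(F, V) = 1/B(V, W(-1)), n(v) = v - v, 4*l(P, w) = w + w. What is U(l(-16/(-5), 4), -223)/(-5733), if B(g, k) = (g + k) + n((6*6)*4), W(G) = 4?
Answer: 1/1255527 ≈ 7.9648e-7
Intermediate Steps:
l(P, w) = w/2 (l(P, w) = (w + w)/4 = (2*w)/4 = w/2)
n(v) = 0
B(g, k) = g + k (B(g, k) = (g + k) + 0 = g + k)
U(F, V) = 1/(4 + V) (U(F, V) = 1/(V + 4) = 1/(4 + V))
U(l(-16/(-5), 4), -223)/(-5733) = 1/((4 - 223)*(-5733)) = -1/5733/(-219) = -1/219*(-1/5733) = 1/1255527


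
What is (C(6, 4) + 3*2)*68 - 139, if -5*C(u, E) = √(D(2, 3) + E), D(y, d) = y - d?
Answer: 269 - 68*√3/5 ≈ 245.44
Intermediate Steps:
C(u, E) = -√(-1 + E)/5 (C(u, E) = -√((2 - 1*3) + E)/5 = -√((2 - 3) + E)/5 = -√(-1 + E)/5)
(C(6, 4) + 3*2)*68 - 139 = (-√(-1 + 4)/5 + 3*2)*68 - 139 = (-√3/5 + 6)*68 - 139 = (6 - √3/5)*68 - 139 = (408 - 68*√3/5) - 139 = 269 - 68*√3/5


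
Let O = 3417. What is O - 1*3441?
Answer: -24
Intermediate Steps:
O - 1*3441 = 3417 - 1*3441 = 3417 - 3441 = -24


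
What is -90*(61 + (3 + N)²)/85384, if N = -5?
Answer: -225/3284 ≈ -0.068514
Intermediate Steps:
-90*(61 + (3 + N)²)/85384 = -90*(61 + (3 - 5)²)/85384 = -90*(61 + (-2)²)*(1/85384) = -90*(61 + 4)*(1/85384) = -90*65*(1/85384) = -5850*1/85384 = -225/3284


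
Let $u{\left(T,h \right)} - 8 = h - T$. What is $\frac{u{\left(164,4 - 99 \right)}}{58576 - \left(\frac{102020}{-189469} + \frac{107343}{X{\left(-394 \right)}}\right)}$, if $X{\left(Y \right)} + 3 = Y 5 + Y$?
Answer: $- \frac{12507417097}{2921149033895} \approx -0.0042817$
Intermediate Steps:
$X{\left(Y \right)} = -3 + 6 Y$ ($X{\left(Y \right)} = -3 + \left(Y 5 + Y\right) = -3 + \left(5 Y + Y\right) = -3 + 6 Y$)
$u{\left(T,h \right)} = 8 + h - T$ ($u{\left(T,h \right)} = 8 - \left(T - h\right) = 8 + h - T$)
$\frac{u{\left(164,4 - 99 \right)}}{58576 - \left(\frac{102020}{-189469} + \frac{107343}{X{\left(-394 \right)}}\right)} = \frac{8 + \left(4 - 99\right) - 164}{58576 - \left(\frac{102020}{-189469} + \frac{107343}{-3 + 6 \left(-394\right)}\right)} = \frac{8 + \left(4 - 99\right) - 164}{58576 - \left(102020 \left(- \frac{1}{189469}\right) + \frac{107343}{-3 - 2364}\right)} = \frac{8 - 95 - 164}{58576 - \left(- \frac{102020}{189469} + \frac{107343}{-2367}\right)} = - \frac{251}{58576 - \left(- \frac{102020}{189469} + 107343 \left(- \frac{1}{2367}\right)\right)} = - \frac{251}{58576 - \left(- \frac{102020}{189469} - \frac{11927}{263}\right)} = - \frac{251}{58576 - - \frac{2286628023}{49830347}} = - \frac{251}{58576 + \frac{2286628023}{49830347}} = - \frac{251}{\frac{2921149033895}{49830347}} = \left(-251\right) \frac{49830347}{2921149033895} = - \frac{12507417097}{2921149033895}$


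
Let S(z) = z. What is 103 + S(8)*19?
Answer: 255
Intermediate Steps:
103 + S(8)*19 = 103 + 8*19 = 103 + 152 = 255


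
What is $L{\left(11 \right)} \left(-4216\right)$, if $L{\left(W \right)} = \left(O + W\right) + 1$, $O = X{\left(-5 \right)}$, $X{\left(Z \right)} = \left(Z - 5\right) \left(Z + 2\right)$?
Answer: $-177072$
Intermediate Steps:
$X{\left(Z \right)} = \left(-5 + Z\right) \left(2 + Z\right)$
$O = 30$ ($O = -10 + \left(-5\right)^{2} - -15 = -10 + 25 + 15 = 30$)
$L{\left(W \right)} = 31 + W$ ($L{\left(W \right)} = \left(30 + W\right) + 1 = 31 + W$)
$L{\left(11 \right)} \left(-4216\right) = \left(31 + 11\right) \left(-4216\right) = 42 \left(-4216\right) = -177072$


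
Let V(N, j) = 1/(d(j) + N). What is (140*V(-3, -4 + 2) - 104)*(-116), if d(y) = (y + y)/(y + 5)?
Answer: 205552/13 ≈ 15812.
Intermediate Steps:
d(y) = 2*y/(5 + y) (d(y) = (2*y)/(5 + y) = 2*y/(5 + y))
V(N, j) = 1/(N + 2*j/(5 + j)) (V(N, j) = 1/(2*j/(5 + j) + N) = 1/(N + 2*j/(5 + j)))
(140*V(-3, -4 + 2) - 104)*(-116) = (140*((5 + (-4 + 2))/(2*(-4 + 2) - 3*(5 + (-4 + 2)))) - 104)*(-116) = (140*((5 - 2)/(2*(-2) - 3*(5 - 2))) - 104)*(-116) = (140*(3/(-4 - 3*3)) - 104)*(-116) = (140*(3/(-4 - 9)) - 104)*(-116) = (140*(3/(-13)) - 104)*(-116) = (140*(-1/13*3) - 104)*(-116) = (140*(-3/13) - 104)*(-116) = (-420/13 - 104)*(-116) = -1772/13*(-116) = 205552/13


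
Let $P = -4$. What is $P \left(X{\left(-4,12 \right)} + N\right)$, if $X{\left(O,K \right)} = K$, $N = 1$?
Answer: $-52$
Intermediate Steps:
$P \left(X{\left(-4,12 \right)} + N\right) = - 4 \left(12 + 1\right) = \left(-4\right) 13 = -52$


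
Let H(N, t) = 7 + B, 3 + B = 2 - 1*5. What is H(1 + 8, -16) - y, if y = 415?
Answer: -414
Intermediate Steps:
B = -6 (B = -3 + (2 - 1*5) = -3 + (2 - 5) = -3 - 3 = -6)
H(N, t) = 1 (H(N, t) = 7 - 6 = 1)
H(1 + 8, -16) - y = 1 - 1*415 = 1 - 415 = -414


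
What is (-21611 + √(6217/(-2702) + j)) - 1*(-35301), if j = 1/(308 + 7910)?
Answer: 13690 + I*√1446969758941/793037 ≈ 13690.0 + 1.5168*I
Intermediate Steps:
j = 1/8218 ≈ 0.00012168
(-21611 + √(6217/(-2702) + j)) - 1*(-35301) = (-21611 + √(6217/(-2702) + 1/8218)) - 1*(-35301) = (-21611 + √(6217*(-1/2702) + 1/8218)) + 35301 = (-21611 + √(-6217/2702 + 1/8218)) + 35301 = (-21611 + √(-1824593/793037)) + 35301 = (-21611 + I*√1446969758941/793037) + 35301 = 13690 + I*√1446969758941/793037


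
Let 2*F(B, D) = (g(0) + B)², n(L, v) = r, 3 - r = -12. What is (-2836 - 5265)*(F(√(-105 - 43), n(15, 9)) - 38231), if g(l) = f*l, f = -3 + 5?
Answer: 310308805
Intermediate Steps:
f = 2
r = 15 (r = 3 - 1*(-12) = 3 + 12 = 15)
n(L, v) = 15
g(l) = 2*l
F(B, D) = B²/2 (F(B, D) = (2*0 + B)²/2 = (0 + B)²/2 = B²/2)
(-2836 - 5265)*(F(√(-105 - 43), n(15, 9)) - 38231) = (-2836 - 5265)*((√(-105 - 43))²/2 - 38231) = -8101*((√(-148))²/2 - 38231) = -8101*((2*I*√37)²/2 - 38231) = -8101*((½)*(-148) - 38231) = -8101*(-74 - 38231) = -8101*(-38305) = 310308805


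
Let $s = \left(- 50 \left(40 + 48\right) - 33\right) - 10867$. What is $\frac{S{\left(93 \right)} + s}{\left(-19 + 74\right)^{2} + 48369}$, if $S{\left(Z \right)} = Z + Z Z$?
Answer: $- \frac{3279}{25697} \approx -0.1276$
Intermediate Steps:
$S{\left(Z \right)} = Z + Z^{2}$
$s = -15300$ ($s = \left(\left(-50\right) 88 - 33\right) - 10867 = \left(-4400 - 33\right) - 10867 = -4433 - 10867 = -15300$)
$\frac{S{\left(93 \right)} + s}{\left(-19 + 74\right)^{2} + 48369} = \frac{93 \left(1 + 93\right) - 15300}{\left(-19 + 74\right)^{2} + 48369} = \frac{93 \cdot 94 - 15300}{55^{2} + 48369} = \frac{8742 - 15300}{3025 + 48369} = - \frac{6558}{51394} = \left(-6558\right) \frac{1}{51394} = - \frac{3279}{25697}$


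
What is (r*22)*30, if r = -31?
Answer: -20460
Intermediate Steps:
(r*22)*30 = -31*22*30 = -682*30 = -20460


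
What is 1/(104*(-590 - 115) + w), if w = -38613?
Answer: -1/111933 ≈ -8.9339e-6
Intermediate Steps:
1/(104*(-590 - 115) + w) = 1/(104*(-590 - 115) - 38613) = 1/(104*(-705) - 38613) = 1/(-73320 - 38613) = 1/(-111933) = -1/111933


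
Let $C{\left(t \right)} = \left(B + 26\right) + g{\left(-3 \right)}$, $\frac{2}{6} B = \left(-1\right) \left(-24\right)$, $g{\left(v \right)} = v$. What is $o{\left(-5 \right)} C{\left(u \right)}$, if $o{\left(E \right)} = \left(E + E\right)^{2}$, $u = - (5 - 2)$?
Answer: $9500$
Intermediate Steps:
$u = -3$ ($u = \left(-1\right) 3 = -3$)
$B = 72$ ($B = 3 \left(\left(-1\right) \left(-24\right)\right) = 3 \cdot 24 = 72$)
$o{\left(E \right)} = 4 E^{2}$ ($o{\left(E \right)} = \left(2 E\right)^{2} = 4 E^{2}$)
$C{\left(t \right)} = 95$ ($C{\left(t \right)} = \left(72 + 26\right) - 3 = 98 - 3 = 95$)
$o{\left(-5 \right)} C{\left(u \right)} = 4 \left(-5\right)^{2} \cdot 95 = 4 \cdot 25 \cdot 95 = 100 \cdot 95 = 9500$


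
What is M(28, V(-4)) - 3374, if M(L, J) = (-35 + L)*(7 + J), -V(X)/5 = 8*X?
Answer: -4543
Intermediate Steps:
V(X) = -40*X
M(28, V(-4)) - 3374 = (-245 - (-1400)*(-4) + 7*28 - 40*(-4)*28) - 3374 = (-245 - 35*160 + 196 + 160*28) - 3374 = (-245 - 5600 + 196 + 4480) - 3374 = -1169 - 3374 = -4543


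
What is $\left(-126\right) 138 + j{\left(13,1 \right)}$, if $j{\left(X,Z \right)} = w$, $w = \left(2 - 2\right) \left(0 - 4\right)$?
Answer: $-17388$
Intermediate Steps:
$w = 0$ ($w = 0 \left(-4\right) = 0$)
$j{\left(X,Z \right)} = 0$
$\left(-126\right) 138 + j{\left(13,1 \right)} = \left(-126\right) 138 + 0 = -17388 + 0 = -17388$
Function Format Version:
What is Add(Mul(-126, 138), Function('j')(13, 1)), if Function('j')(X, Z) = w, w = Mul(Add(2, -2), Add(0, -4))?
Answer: -17388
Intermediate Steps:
w = 0 (w = Mul(0, -4) = 0)
Function('j')(X, Z) = 0
Add(Mul(-126, 138), Function('j')(13, 1)) = Add(Mul(-126, 138), 0) = Add(-17388, 0) = -17388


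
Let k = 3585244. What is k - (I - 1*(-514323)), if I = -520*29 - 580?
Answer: 3086581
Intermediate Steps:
I = -15660 (I = -15080 - 580 = -15660)
k - (I - 1*(-514323)) = 3585244 - (-15660 - 1*(-514323)) = 3585244 - (-15660 + 514323) = 3585244 - 1*498663 = 3585244 - 498663 = 3086581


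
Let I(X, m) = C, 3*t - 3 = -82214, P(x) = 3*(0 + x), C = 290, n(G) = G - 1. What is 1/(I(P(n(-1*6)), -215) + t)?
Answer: -3/81341 ≈ -3.6882e-5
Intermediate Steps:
n(G) = -1 + G
P(x) = 3*x
t = -82211/3 (t = 1 + (⅓)*(-82214) = 1 - 82214/3 = -82211/3 ≈ -27404.)
I(X, m) = 290
1/(I(P(n(-1*6)), -215) + t) = 1/(290 - 82211/3) = 1/(-81341/3) = -3/81341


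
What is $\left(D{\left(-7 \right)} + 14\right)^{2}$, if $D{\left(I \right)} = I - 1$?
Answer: $36$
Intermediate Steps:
$D{\left(I \right)} = -1 + I$
$\left(D{\left(-7 \right)} + 14\right)^{2} = \left(\left(-1 - 7\right) + 14\right)^{2} = \left(-8 + 14\right)^{2} = 6^{2} = 36$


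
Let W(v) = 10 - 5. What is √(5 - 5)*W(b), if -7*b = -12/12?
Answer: 0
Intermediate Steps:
b = ⅐ (b = -(-12)/(7*12) = -⅐*(-1) = ⅐ ≈ 0.14286)
W(v) = 5
√(5 - 5)*W(b) = √(5 - 5)*5 = √0*5 = 0*5 = 0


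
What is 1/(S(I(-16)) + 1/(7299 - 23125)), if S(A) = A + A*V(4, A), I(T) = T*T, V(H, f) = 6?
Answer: 15826/28360191 ≈ 0.00055804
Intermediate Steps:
I(T) = T²
S(A) = 7*A (S(A) = A + A*6 = A + 6*A = 7*A)
1/(S(I(-16)) + 1/(7299 - 23125)) = 1/(7*(-16)² + 1/(7299 - 23125)) = 1/(7*256 + 1/(-15826)) = 1/(1792 - 1/15826) = 1/(28360191/15826) = 15826/28360191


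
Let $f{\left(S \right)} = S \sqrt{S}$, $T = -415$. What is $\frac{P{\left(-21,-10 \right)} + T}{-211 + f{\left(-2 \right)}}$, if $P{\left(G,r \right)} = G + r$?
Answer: $\frac{94106}{44529} - \frac{892 i \sqrt{2}}{44529} \approx 2.1134 - 0.028329 i$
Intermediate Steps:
$f{\left(S \right)} = S^{\frac{3}{2}}$
$\frac{P{\left(-21,-10 \right)} + T}{-211 + f{\left(-2 \right)}} = \frac{\left(-21 - 10\right) - 415}{-211 + \left(-2\right)^{\frac{3}{2}}} = \frac{-31 - 415}{-211 - 2 i \sqrt{2}} = - \frac{446}{-211 - 2 i \sqrt{2}}$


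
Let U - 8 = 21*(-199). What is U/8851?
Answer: -4171/8851 ≈ -0.47125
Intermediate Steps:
U = -4171 (U = 8 + 21*(-199) = 8 - 4179 = -4171)
U/8851 = -4171/8851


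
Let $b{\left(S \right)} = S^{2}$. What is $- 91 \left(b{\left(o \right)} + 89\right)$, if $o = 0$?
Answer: $-8099$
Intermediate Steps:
$- 91 \left(b{\left(o \right)} + 89\right) = - 91 \left(0^{2} + 89\right) = - 91 \left(0 + 89\right) = \left(-91\right) 89 = -8099$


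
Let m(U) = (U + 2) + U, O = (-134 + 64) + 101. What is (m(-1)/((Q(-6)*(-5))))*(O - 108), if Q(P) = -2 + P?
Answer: 0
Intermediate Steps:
O = 31 (O = -70 + 101 = 31)
m(U) = 2 + 2*U (m(U) = (2 + U) + U = 2 + 2*U)
(m(-1)/((Q(-6)*(-5))))*(O - 108) = ((2 + 2*(-1))/(((-2 - 6)*(-5))))*(31 - 108) = ((2 - 2)/((-8*(-5))))*(-77) = (0/40)*(-77) = (0*(1/40))*(-77) = 0*(-77) = 0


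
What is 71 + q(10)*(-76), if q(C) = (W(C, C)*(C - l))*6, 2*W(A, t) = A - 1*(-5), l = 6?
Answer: -13609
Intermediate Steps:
W(A, t) = 5/2 + A/2 (W(A, t) = (A - 1*(-5))/2 = (A + 5)/2 = (5 + A)/2 = 5/2 + A/2)
q(C) = 6*(-6 + C)*(5/2 + C/2) (q(C) = ((5/2 + C/2)*(C - 1*6))*6 = ((5/2 + C/2)*(C - 6))*6 = ((5/2 + C/2)*(-6 + C))*6 = ((-6 + C)*(5/2 + C/2))*6 = 6*(-6 + C)*(5/2 + C/2))
71 + q(10)*(-76) = 71 + (3*(-6 + 10)*(5 + 10))*(-76) = 71 + (3*4*15)*(-76) = 71 + 180*(-76) = 71 - 13680 = -13609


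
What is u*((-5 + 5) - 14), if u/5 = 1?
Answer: -70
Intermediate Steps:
u = 5 (u = 5*1 = 5)
u*((-5 + 5) - 14) = 5*((-5 + 5) - 14) = 5*(0 - 14) = 5*(-14) = -70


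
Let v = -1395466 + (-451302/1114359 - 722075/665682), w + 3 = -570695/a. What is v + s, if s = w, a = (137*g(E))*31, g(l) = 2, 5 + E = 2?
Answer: -732764659780389474787/525076944521331 ≈ -1.3955e+6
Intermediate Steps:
E = -3 (E = -5 + 2 = -3)
a = 8494 (a = (137*2)*31 = 274*31 = 8494)
w = -596177/8494 (w = -3 - 570695/8494 = -596177/8494 ≈ -70.188)
s = -596177/8494 ≈ -70.188
v = -345056654425191799/247269575946 (v = -1395466 + (-451302*1/1114359 - 722075*1/665682) = -1395466 + (-150434/371453 - 722075/665682) = -1395466 - 368358130963/247269575946 = -345056654425191799/247269575946 ≈ -1.3955e+6)
v + s = -345056654425191799/247269575946 - 596177/8494 = -732764659780389474787/525076944521331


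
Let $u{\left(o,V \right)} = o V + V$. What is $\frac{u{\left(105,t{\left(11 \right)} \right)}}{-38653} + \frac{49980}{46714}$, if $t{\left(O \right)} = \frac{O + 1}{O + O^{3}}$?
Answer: $\frac{648129858318}{605790959191} \approx 1.0699$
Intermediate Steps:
$t{\left(O \right)} = \frac{1 + O}{O + O^{3}}$
$u{\left(o,V \right)} = V + V o$ ($u{\left(o,V \right)} = V o + V = V + V o$)
$\frac{u{\left(105,t{\left(11 \right)} \right)}}{-38653} + \frac{49980}{46714} = \frac{\frac{1 + 11}{11 + 11^{3}} \left(1 + 105\right)}{-38653} + \frac{49980}{46714} = \frac{1}{11 + 1331} \cdot 12 \cdot 106 \left(- \frac{1}{38653}\right) + 49980 \cdot \frac{1}{46714} = \frac{1}{1342} \cdot 12 \cdot 106 \left(- \frac{1}{38653}\right) + \frac{24990}{23357} = \frac{6}{671} \cdot 106 \left(- \frac{1}{38653}\right) + \frac{24990}{23357} = \frac{636}{671} \left(- \frac{1}{38653}\right) + \frac{24990}{23357} = - \frac{636}{25936163} + \frac{24990}{23357} = \frac{648129858318}{605790959191}$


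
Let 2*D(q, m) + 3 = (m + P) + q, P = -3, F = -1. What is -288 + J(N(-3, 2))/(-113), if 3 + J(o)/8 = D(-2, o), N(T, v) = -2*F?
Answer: -32496/113 ≈ -287.58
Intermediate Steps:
N(T, v) = 2 (N(T, v) = -2*(-1) = 2)
D(q, m) = -3 + m/2 + q/2 (D(q, m) = -3/2 + ((m - 3) + q)/2 = -3/2 + ((-3 + m) + q)/2 = -3/2 + (-3 + m + q)/2 = -3/2 + (-3/2 + m/2 + q/2) = -3 + m/2 + q/2)
J(o) = -56 + 4*o (J(o) = -24 + 8*(-3 + o/2 + (1/2)*(-2)) = -24 + 8*(-3 + o/2 - 1) = -24 + 8*(-4 + o/2) = -24 + (-32 + 4*o) = -56 + 4*o)
-288 + J(N(-3, 2))/(-113) = -288 + (-56 + 4*2)/(-113) = -288 + (-56 + 8)*(-1/113) = -288 - 48*(-1/113) = -288 + 48/113 = -32496/113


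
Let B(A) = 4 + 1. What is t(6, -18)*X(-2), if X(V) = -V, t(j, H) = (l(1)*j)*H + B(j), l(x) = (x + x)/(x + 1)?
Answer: -206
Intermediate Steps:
l(x) = 2*x/(1 + x) (l(x) = (2*x)/(1 + x) = 2*x/(1 + x))
B(A) = 5
t(j, H) = 5 + H*j (t(j, H) = ((2*1/(1 + 1))*j)*H + 5 = ((2*1/2)*j)*H + 5 = ((2*1*(½))*j)*H + 5 = (1*j)*H + 5 = j*H + 5 = H*j + 5 = 5 + H*j)
t(6, -18)*X(-2) = (5 - 18*6)*(-1*(-2)) = (5 - 108)*2 = -103*2 = -206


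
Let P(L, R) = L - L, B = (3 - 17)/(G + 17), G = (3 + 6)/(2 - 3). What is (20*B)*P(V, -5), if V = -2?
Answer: 0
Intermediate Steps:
G = -9 (G = 9/(-1) = 9*(-1) = -9)
B = -7/4 (B = (3 - 17)/(-9 + 17) = -14/8 = -14*⅛ = -7/4 ≈ -1.7500)
P(L, R) = 0
(20*B)*P(V, -5) = (20*(-7/4))*0 = -35*0 = 0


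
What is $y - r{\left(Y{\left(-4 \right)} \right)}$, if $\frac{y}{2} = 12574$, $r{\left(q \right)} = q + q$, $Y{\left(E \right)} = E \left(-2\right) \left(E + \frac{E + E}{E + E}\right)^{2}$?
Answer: $25004$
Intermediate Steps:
$Y{\left(E \right)} = - 2 E \left(1 + E\right)^{2}$ ($Y{\left(E \right)} = - 2 E \left(E + \frac{2 E}{2 E}\right)^{2} = - 2 E \left(E + 2 E \frac{1}{2 E}\right)^{2} = - 2 E \left(E + 1\right)^{2} = - 2 E \left(1 + E\right)^{2}$)
$r{\left(q \right)} = 2 q$
$y = 25148$ ($y = 2 \cdot 12574 = 25148$)
$y - r{\left(Y{\left(-4 \right)} \right)} = 25148 - 2 \left(\left(-2\right) \left(-4\right) \left(1 - 4\right)^{2}\right) = 25148 - 2 \left(\left(-2\right) \left(-4\right) \left(-3\right)^{2}\right) = 25148 - 2 \left(\left(-2\right) \left(-4\right) 9\right) = 25148 - 2 \cdot 72 = 25148 - 144 = 25004$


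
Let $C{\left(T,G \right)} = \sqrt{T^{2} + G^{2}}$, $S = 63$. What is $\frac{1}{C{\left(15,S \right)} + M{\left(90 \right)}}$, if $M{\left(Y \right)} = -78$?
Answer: $- \frac{13}{315} - \frac{\sqrt{466}}{630} \approx -0.075535$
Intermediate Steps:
$C{\left(T,G \right)} = \sqrt{G^{2} + T^{2}}$
$\frac{1}{C{\left(15,S \right)} + M{\left(90 \right)}} = \frac{1}{\sqrt{63^{2} + 15^{2}} - 78} = \frac{1}{\sqrt{3969 + 225} - 78} = \frac{1}{\sqrt{4194} - 78} = \frac{1}{3 \sqrt{466} - 78} = \frac{1}{-78 + 3 \sqrt{466}}$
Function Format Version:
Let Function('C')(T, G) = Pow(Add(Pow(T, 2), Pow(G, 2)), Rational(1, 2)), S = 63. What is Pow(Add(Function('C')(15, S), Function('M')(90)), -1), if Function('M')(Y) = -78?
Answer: Add(Rational(-13, 315), Mul(Rational(-1, 630), Pow(466, Rational(1, 2)))) ≈ -0.075535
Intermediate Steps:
Function('C')(T, G) = Pow(Add(Pow(G, 2), Pow(T, 2)), Rational(1, 2))
Pow(Add(Function('C')(15, S), Function('M')(90)), -1) = Pow(Add(Pow(Add(Pow(63, 2), Pow(15, 2)), Rational(1, 2)), -78), -1) = Pow(Add(Pow(Add(3969, 225), Rational(1, 2)), -78), -1) = Pow(Add(Pow(4194, Rational(1, 2)), -78), -1) = Pow(Add(Mul(3, Pow(466, Rational(1, 2))), -78), -1) = Pow(Add(-78, Mul(3, Pow(466, Rational(1, 2)))), -1)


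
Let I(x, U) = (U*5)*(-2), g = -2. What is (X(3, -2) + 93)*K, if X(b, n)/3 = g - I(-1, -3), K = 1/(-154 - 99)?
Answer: 3/253 ≈ 0.011858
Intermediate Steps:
K = -1/253 (K = 1/(-253) = -1/253 ≈ -0.0039526)
I(x, U) = -10*U (I(x, U) = (5*U)*(-2) = -10*U)
X(b, n) = -96 (X(b, n) = 3*(-2 - (-10)*(-3)) = 3*(-2 - 1*30) = 3*(-2 - 30) = 3*(-32) = -96)
(X(3, -2) + 93)*K = (-96 + 93)*(-1/253) = -3*(-1/253) = 3/253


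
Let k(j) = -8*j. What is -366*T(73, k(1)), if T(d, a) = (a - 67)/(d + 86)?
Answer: 9150/53 ≈ 172.64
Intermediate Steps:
T(d, a) = (-67 + a)/(86 + d)
-366*T(73, k(1)) = -366*(-67 - 8*1)/(86 + 73) = -366*(-67 - 8)/159 = -122*(-75)/53 = -366*(-25/53) = 9150/53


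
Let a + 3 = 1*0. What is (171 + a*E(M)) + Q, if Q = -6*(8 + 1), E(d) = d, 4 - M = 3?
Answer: 114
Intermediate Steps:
M = 1 (M = 4 - 1*3 = 4 - 3 = 1)
a = -3 (a = -3 + 1*0 = -3 + 0 = -3)
Q = -54 (Q = -6*9 = -54)
(171 + a*E(M)) + Q = (171 - 3*1) - 54 = (171 - 3) - 54 = 168 - 54 = 114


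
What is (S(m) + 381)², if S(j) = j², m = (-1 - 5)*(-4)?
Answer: 915849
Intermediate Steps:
m = 24 (m = -6*(-4) = 24)
(S(m) + 381)² = (24² + 381)² = (576 + 381)² = 957² = 915849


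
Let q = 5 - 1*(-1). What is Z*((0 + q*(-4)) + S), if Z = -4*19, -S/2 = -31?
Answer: -2888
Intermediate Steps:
q = 6 (q = 5 + 1 = 6)
S = 62 (S = -2*(-31) = 62)
Z = -76
Z*((0 + q*(-4)) + S) = -76*((0 + 6*(-4)) + 62) = -76*((0 - 24) + 62) = -76*(-24 + 62) = -76*38 = -2888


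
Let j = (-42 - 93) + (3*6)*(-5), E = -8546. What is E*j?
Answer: 1922850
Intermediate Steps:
j = -225 (j = -135 + 18*(-5) = -135 - 90 = -225)
E*j = -8546*(-225) = 1922850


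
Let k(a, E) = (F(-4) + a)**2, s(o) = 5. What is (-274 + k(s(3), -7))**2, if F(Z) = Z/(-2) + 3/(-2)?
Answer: 950625/16 ≈ 59414.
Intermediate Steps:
F(Z) = -3/2 - Z/2 (F(Z) = Z*(-1/2) + 3*(-1/2) = -Z/2 - 3/2 = -3/2 - Z/2)
k(a, E) = (1/2 + a)**2 (k(a, E) = ((-3/2 - 1/2*(-4)) + a)**2 = ((-3/2 + 2) + a)**2 = (1/2 + a)**2)
(-274 + k(s(3), -7))**2 = (-274 + (1 + 2*5)**2/4)**2 = (-274 + (1 + 10)**2/4)**2 = (-274 + (1/4)*11**2)**2 = (-274 + (1/4)*121)**2 = (-274 + 121/4)**2 = (-975/4)**2 = 950625/16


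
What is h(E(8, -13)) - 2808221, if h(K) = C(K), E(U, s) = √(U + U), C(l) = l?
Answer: -2808217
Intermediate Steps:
E(U, s) = √2*√U (E(U, s) = √(2*U) = √2*√U)
h(K) = K
h(E(8, -13)) - 2808221 = √2*√8 - 2808221 = √2*(2*√2) - 2808221 = 4 - 2808221 = -2808217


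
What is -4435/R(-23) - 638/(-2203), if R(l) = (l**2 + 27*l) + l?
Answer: 1968735/50669 ≈ 38.855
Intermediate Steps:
R(l) = l**2 + 28*l
-4435/R(-23) - 638/(-2203) = -4435*(-1/(23*(28 - 23))) - 638/(-2203) = -4435/((-23*5)) - 638*(-1/2203) = -4435/(-115) + 638/2203 = -4435*(-1/115) + 638/2203 = 887/23 + 638/2203 = 1968735/50669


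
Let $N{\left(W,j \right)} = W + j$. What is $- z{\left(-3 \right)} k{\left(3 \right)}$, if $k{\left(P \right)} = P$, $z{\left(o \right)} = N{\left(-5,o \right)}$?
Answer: $24$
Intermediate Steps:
$z{\left(o \right)} = -5 + o$
$- z{\left(-3 \right)} k{\left(3 \right)} = - (-5 - 3) 3 = \left(-1\right) \left(-8\right) 3 = 8 \cdot 3 = 24$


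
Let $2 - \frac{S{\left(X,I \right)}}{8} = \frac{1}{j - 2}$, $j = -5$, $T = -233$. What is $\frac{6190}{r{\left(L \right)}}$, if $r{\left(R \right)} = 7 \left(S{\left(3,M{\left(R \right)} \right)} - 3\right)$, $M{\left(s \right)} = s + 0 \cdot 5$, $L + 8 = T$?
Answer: $\frac{6190}{99} \approx 62.525$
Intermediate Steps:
$L = -241$ ($L = -8 - 233 = -241$)
$M{\left(s \right)} = s$ ($M{\left(s \right)} = s + 0 = s$)
$S{\left(X,I \right)} = \frac{120}{7}$ ($S{\left(X,I \right)} = 16 - \frac{8}{-5 - 2} = 16 - \frac{8}{-7} = 16 - - \frac{8}{7} = 16 + \frac{8}{7} = \frac{120}{7}$)
$r{\left(R \right)} = 99$ ($r{\left(R \right)} = 7 \left(\frac{120}{7} - 3\right) = 7 \cdot \frac{99}{7} = 99$)
$\frac{6190}{r{\left(L \right)}} = \frac{6190}{99}$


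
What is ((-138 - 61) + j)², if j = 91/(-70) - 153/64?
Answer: 4206949321/102400 ≈ 41084.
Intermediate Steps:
j = -1181/320 (j = 91*(-1/70) - 153*1/64 = -13/10 - 153/64 = -1181/320 ≈ -3.6906)
((-138 - 61) + j)² = ((-138 - 61) - 1181/320)² = (-199 - 1181/320)² = (-64861/320)² = 4206949321/102400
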